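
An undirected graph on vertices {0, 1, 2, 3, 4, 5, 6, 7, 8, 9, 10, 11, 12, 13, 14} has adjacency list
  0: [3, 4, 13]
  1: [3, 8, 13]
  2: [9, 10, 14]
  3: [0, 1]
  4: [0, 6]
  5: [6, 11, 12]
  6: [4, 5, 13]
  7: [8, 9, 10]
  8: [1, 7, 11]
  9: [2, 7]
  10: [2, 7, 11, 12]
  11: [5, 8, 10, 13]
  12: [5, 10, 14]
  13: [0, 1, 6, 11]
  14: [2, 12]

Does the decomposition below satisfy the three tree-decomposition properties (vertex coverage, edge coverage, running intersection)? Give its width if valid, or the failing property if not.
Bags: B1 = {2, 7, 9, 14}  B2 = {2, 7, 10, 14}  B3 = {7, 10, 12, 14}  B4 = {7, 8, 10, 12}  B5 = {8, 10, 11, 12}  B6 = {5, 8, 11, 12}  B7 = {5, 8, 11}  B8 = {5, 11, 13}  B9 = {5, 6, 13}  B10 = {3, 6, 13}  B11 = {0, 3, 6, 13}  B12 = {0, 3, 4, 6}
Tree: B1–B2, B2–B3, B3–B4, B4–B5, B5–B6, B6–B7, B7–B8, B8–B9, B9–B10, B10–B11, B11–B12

No — vertex 1 appears in no bag.

A tree decomposition must satisfy three properties: every vertex lies in some bag; for every edge, both endpoints lie together in some bag; and for every vertex, the bags containing it form a connected subtree. Here vertex 1 appears in no bag, so the decomposition is invalid.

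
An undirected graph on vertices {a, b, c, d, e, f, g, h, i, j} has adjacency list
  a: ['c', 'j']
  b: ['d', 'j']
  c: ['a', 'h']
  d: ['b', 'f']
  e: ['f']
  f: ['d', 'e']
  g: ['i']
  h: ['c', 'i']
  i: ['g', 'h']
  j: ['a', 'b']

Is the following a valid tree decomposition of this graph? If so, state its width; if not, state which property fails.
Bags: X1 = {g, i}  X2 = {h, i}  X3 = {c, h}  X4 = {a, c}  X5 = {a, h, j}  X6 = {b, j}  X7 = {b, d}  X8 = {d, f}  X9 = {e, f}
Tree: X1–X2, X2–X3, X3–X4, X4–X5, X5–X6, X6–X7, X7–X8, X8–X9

A tree decomposition must satisfy three properties: every vertex lies in some bag; for every edge, both endpoints lie together in some bag; and for every vertex, the bags containing it form a connected subtree. Here bags containing vertex h are not connected in the tree, so the decomposition is invalid.

No — bags containing vertex h are not connected in the tree.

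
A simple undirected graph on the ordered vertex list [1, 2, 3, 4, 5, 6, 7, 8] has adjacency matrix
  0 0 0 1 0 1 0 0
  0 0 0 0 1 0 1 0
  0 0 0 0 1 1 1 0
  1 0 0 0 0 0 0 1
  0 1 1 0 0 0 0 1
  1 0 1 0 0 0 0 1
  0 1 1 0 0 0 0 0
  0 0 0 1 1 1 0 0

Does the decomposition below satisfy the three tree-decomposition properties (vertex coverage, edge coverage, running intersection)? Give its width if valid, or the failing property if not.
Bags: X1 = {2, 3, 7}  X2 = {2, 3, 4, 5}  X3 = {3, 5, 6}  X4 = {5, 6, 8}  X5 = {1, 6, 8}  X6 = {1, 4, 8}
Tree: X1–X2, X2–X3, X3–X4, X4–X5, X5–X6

No — bags containing vertex 4 are not connected in the tree.

A tree decomposition must satisfy three properties: every vertex lies in some bag; for every edge, both endpoints lie together in some bag; and for every vertex, the bags containing it form a connected subtree. Here bags containing vertex 4 are not connected in the tree, so the decomposition is invalid.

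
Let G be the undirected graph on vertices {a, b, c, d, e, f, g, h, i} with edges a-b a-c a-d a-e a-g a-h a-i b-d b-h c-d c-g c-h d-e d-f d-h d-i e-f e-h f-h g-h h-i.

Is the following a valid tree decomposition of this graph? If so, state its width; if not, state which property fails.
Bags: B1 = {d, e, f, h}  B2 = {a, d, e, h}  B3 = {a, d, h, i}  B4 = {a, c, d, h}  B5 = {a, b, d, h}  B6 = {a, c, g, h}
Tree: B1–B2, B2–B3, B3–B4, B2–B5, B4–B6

Checking the three conditions: (i) the bags cover all of {a, b, c, d, e, f, g, h, i}; (ii) for each edge, some bag contains both endpoints; (iii) the bags containing any fixed vertex form a subtree. All hold, so the decomposition is valid with width 4 − 1 = 3.

Yes; width 3.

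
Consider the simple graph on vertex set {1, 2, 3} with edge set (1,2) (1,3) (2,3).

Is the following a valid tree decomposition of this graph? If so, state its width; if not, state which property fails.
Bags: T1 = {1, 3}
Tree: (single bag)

A tree decomposition must satisfy three properties: every vertex lies in some bag; for every edge, both endpoints lie together in some bag; and for every vertex, the bags containing it form a connected subtree. Here vertex 2 appears in no bag, so the decomposition is invalid.

No — vertex 2 appears in no bag.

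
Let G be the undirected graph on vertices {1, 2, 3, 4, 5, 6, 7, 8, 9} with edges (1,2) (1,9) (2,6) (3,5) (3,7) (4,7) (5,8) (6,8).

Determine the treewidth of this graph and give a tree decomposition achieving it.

Treewidth 1.
Bags: B1 = {1, 9}  B2 = {1, 2}  B3 = {2, 6}  B4 = {6, 8}  B5 = {5, 8}  B6 = {3, 5}  B7 = {3, 7}  B8 = {4, 7}
Tree: B1–B2, B2–B3, B3–B4, B4–B5, B5–B6, B6–B7, B7–B8

Each bag holds 2 vertices, so the decomposition has width 1, which upper-bounds the treewidth. Since G has at least one edge (e.g. 9–1), it is not an edgeless graph, so tw(G) ≥ 1. The upper and lower bounds meet at 1, so that is the treewidth.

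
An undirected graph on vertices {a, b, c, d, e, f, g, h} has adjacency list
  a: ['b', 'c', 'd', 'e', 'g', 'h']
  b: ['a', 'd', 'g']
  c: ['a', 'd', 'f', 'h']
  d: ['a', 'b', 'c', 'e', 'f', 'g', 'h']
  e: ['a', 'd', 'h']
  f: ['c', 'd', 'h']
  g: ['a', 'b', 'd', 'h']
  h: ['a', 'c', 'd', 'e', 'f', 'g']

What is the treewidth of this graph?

3

A width-3 tree decomposition is:
Bags: B1 = {a, c, d, h}  B2 = {a, d, e, h}  B3 = {c, d, f, h}  B4 = {a, d, g, h}  B5 = {a, b, d, g}
Tree: B1–B2, B1–B3, B2–B4, B4–B5
The largest bag has 4 vertices, giving width 3; this decomposition certifies tw(G) ≤ 3. Conversely, {a, d, g, h} is a clique of size 4, and the vertices of any clique must share a bag in every tree decomposition; so some bag has ≥ 4 vertices and tw(G) ≥ 3. Combining the bounds, tw(G) = 3.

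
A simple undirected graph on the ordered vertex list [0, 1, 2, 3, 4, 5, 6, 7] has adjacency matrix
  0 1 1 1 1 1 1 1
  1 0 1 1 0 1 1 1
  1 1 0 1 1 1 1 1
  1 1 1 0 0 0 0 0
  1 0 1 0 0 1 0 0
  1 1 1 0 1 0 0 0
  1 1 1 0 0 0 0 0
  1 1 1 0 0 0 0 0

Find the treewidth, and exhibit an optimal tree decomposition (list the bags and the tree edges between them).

Treewidth 3.
Bags: B1 = {0, 1, 2, 7}  B2 = {0, 1, 2, 3}  B3 = {0, 1, 2, 5}  B4 = {0, 2, 4, 5}  B5 = {0, 1, 2, 6}
Tree: B1–B2, B1–B3, B3–B4, B3–B5

Each bag holds 4 vertices, so the decomposition has width 3, which upper-bounds the treewidth. Conversely, {0, 1, 2, 3} is a clique of size 4, and the vertices of any clique must share a bag in every tree decomposition; so some bag has ≥ 4 vertices and tw(G) ≥ 3. Combining the bounds, tw(G) = 3.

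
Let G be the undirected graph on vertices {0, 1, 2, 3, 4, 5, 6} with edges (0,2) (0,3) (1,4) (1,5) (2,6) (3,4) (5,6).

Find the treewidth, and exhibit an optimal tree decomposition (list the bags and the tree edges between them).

Every bag has size at most 3, so the width is 3 − 1 = 2 and tw(G) ≤ 2. For the lower bound, G contains the cycle 4–1–5–6–2–0–3–4, so G is not a forest; only forests have treewidth ≤ 1, hence tw(G) ≥ 2. Therefore the treewidth is 2.

Treewidth 2.
One such decomposition:
Bags: B1 = {1, 4, 5}  B2 = {4, 5, 6}  B3 = {2, 4, 6}  B4 = {0, 2, 4}  B5 = {0, 3, 4}
Tree: B1–B2, B2–B3, B3–B4, B4–B5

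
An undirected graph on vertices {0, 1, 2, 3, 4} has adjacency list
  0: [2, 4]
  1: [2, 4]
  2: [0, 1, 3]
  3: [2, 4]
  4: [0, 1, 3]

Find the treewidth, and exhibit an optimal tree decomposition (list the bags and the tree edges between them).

Every bag has size at most 3, so the width is 3 − 1 = 2 and tw(G) ≤ 2. For the lower bound, G contains the cycle 1–2–0–4–1, so G is not a forest; only forests have treewidth ≤ 1, hence tw(G) ≥ 2. Therefore the treewidth is 2.

Treewidth 2.
One such decomposition:
Bags: B1 = {1, 2, 4}  B2 = {0, 2, 4}  B3 = {2, 3, 4}
Tree: B1–B2, B2–B3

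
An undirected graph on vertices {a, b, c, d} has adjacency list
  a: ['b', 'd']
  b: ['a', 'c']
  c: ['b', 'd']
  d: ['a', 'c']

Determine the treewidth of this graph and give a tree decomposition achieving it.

Treewidth 2.
Bags: B1 = {a, b, d}  B2 = {b, c, d}
Tree: B1–B2

Every bag has size at most 3, so the width is 3 − 1 = 2 and tw(G) ≤ 2. For the lower bound, G contains the cycle b–a–d–c–b, so G is not a forest; only forests have treewidth ≤ 1, hence tw(G) ≥ 2. Combining the bounds, tw(G) = 2.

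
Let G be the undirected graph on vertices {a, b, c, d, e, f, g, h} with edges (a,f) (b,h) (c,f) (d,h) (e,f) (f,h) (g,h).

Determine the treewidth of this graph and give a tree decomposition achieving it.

Each bag holds 2 vertices, so the decomposition has width 1, which upper-bounds the treewidth. Any graph with an edge has treewidth ≥ 1, and G has the edge d–h. Therefore the treewidth is 1.

Treewidth 1.
One such decomposition:
Bags: B1 = {d, h}  B2 = {f, h}  B3 = {g, h}  B4 = {e, f}  B5 = {c, f}  B6 = {b, h}  B7 = {a, f}
Tree: B1–B2, B2–B3, B2–B4, B2–B5, B3–B6, B5–B7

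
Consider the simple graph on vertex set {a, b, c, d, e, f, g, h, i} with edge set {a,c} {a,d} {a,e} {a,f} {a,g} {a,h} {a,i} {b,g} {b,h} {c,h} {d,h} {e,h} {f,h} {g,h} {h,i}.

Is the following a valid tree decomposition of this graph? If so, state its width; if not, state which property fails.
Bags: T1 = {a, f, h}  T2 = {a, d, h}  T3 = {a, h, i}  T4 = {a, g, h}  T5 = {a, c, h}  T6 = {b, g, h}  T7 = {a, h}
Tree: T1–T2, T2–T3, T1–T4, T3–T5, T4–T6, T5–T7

A tree decomposition must satisfy three properties: every vertex lies in some bag; for every edge, both endpoints lie together in some bag; and for every vertex, the bags containing it form a connected subtree. Here vertex e appears in no bag, so the decomposition is invalid.

No — vertex e appears in no bag.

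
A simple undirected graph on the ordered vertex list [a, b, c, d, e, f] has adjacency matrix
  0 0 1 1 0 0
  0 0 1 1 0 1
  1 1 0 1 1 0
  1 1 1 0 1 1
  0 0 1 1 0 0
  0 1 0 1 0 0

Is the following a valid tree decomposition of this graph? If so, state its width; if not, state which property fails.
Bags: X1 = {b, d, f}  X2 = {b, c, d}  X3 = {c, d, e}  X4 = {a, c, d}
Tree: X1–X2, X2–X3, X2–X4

Yes; width 2.

Every vertex of G appears in some bag (union = {a, b, c, d, e, f}); every edge is covered by a bag; and for each vertex v the set of bags containing v is connected in the bag tree. The decomposition is therefore valid. The largest bag has 3 vertices, so the width is 2.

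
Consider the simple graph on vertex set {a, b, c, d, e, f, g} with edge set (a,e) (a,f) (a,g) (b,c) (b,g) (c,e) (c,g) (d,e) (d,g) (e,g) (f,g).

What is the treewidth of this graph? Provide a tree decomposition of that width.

Treewidth 2.
One optimal decomposition is:
Bags: B1 = {d, e, g}  B2 = {c, e, g}  B3 = {a, e, g}  B4 = {b, c, g}  B5 = {a, f, g}
Tree: B1–B2, B2–B3, B2–B4, B3–B5

The largest bag has 3 vertices, giving width 2; this decomposition certifies tw(G) ≤ 2. On the other hand G contains the 3-clique {d, e, g}. A clique must lie in a single bag of any decomposition, so no decomposition can have width below 2. The upper and lower bounds meet at 2, so that is the treewidth.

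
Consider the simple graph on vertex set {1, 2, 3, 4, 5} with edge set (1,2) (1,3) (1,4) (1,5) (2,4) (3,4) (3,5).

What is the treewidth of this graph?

2

A width-2 tree decomposition is:
Bags: B1 = {1, 3, 5}  B2 = {1, 3, 4}  B3 = {1, 2, 4}
Tree: B1–B2, B2–B3
Every bag has size at most 3, so the width is 3 − 1 = 2 and tw(G) ≤ 2. For the lower bound, the 3 vertices {1, 2, 4} are pairwise adjacent, and any tree decomposition puts a clique entirely inside one bag — forcing width ≥ 2. Hence tw(G) = 2 exactly.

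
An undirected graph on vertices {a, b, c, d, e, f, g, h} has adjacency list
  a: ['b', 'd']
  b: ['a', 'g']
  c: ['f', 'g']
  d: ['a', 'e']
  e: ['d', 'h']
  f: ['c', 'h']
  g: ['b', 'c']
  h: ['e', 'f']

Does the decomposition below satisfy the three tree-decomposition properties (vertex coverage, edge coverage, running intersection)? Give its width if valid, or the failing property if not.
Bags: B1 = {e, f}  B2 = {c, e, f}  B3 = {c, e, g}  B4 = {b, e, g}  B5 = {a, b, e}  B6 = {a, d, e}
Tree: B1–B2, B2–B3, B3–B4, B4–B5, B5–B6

No — vertex h appears in no bag.

A tree decomposition must satisfy three properties: every vertex lies in some bag; for every edge, both endpoints lie together in some bag; and for every vertex, the bags containing it form a connected subtree. Here vertex h appears in no bag, so the decomposition is invalid.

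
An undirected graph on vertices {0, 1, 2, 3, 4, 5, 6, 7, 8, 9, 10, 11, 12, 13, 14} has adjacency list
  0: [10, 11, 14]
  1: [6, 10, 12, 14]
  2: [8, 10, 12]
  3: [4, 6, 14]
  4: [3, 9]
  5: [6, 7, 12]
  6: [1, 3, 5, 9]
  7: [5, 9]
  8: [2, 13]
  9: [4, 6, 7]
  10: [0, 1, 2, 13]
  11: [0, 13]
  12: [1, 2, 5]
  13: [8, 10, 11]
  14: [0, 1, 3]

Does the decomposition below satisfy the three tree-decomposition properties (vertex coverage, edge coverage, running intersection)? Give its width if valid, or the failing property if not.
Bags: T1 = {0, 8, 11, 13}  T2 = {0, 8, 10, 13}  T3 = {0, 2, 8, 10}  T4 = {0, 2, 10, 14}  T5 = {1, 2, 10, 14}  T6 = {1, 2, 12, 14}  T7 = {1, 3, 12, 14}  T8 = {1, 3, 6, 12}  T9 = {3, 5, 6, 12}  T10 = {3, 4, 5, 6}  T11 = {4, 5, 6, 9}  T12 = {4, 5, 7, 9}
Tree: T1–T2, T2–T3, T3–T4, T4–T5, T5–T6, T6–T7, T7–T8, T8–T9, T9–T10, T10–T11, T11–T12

Yes; width 3.

Checking the three conditions: (i) the bags cover all of {0, 1, 2, 3, 4, 5, 6, 7, 8, 9, 10, 11, 12, 13, 14}; (ii) for each edge, some bag contains both endpoints; (iii) the bags containing any fixed vertex form a subtree. All hold, so the decomposition is valid with width 4 − 1 = 3.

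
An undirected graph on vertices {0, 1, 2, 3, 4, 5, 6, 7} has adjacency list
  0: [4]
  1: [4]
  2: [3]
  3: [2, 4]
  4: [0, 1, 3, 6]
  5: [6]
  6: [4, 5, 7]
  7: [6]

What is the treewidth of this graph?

A width-1 tree decomposition is:
Bags: B1 = {6, 7}  B2 = {4, 6}  B3 = {1, 4}  B4 = {5, 6}  B5 = {3, 4}  B6 = {2, 3}  B7 = {0, 4}
Tree: B1–B2, B2–B3, B1–B4, B3–B5, B5–B6, B3–B7
Each bag holds 2 vertices, so the decomposition has width 1, which upper-bounds the treewidth. G has an edge, so its treewidth is at least 1. Therefore the treewidth is 1.

1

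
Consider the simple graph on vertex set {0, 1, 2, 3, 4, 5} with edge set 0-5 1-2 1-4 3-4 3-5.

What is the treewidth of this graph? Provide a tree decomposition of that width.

Treewidth 1.
One optimal decomposition is:
Bags: B1 = {0, 5}  B2 = {3, 5}  B3 = {3, 4}  B4 = {1, 4}  B5 = {1, 2}
Tree: B1–B2, B2–B3, B3–B4, B4–B5

Every bag has size at most 2, so the width is 2 − 1 = 1 and tw(G) ≤ 1. G has an edge, so its treewidth is at least 1. Therefore the treewidth is 1.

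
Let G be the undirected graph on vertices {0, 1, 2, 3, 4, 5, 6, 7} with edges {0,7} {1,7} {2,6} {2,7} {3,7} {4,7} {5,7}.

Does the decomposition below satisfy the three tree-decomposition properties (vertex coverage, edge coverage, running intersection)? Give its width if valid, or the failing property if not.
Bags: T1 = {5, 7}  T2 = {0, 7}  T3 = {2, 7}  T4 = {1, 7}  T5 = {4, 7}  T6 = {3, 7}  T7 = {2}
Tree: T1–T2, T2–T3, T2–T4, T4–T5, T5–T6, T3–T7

No — vertex 6 appears in no bag.

A tree decomposition must satisfy three properties: every vertex lies in some bag; for every edge, both endpoints lie together in some bag; and for every vertex, the bags containing it form a connected subtree. Here vertex 6 appears in no bag, so the decomposition is invalid.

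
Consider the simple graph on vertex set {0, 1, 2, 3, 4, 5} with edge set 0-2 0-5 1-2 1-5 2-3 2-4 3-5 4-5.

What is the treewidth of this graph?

2

A width-2 tree decomposition is:
Bags: B1 = {2, 4, 5}  B2 = {2, 3, 5}  B3 = {0, 2, 5}  B4 = {1, 2, 5}
Tree: B1–B2, B2–B3, B3–B4
Every bag has size at most 3, so the width is 3 − 1 = 2 and tw(G) ≤ 2. For the lower bound, G contains the cycle 4–2–3–5–4, so G is not a forest; only forests have treewidth ≤ 1, hence tw(G) ≥ 2. The upper and lower bounds meet at 2, so that is the treewidth.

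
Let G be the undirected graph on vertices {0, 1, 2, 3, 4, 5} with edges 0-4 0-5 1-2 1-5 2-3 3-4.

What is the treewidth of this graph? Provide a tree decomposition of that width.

Every bag has size at most 3, so the width is 3 − 1 = 2 and tw(G) ≤ 2. Since 1–5–0–4–3–2–1 is a cycle in G, G is not acyclic. Forests are exactly the graphs of treewidth ≤ 1, so tw(G) ≥ 2. The upper and lower bounds meet at 2, so that is the treewidth.

Treewidth 2.
One optimal decomposition is:
Bags: B1 = {0, 1, 5}  B2 = {0, 1, 4}  B3 = {1, 3, 4}  B4 = {1, 2, 3}
Tree: B1–B2, B2–B3, B3–B4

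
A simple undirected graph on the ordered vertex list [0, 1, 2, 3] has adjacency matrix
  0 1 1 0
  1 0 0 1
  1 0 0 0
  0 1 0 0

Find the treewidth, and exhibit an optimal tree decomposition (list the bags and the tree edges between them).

Treewidth 1.
Bags: B1 = {0, 2}  B2 = {0, 1}  B3 = {1, 3}
Tree: B1–B2, B2–B3

The largest bag has 2 vertices, giving width 1; this decomposition certifies tw(G) ≤ 1. Any graph with an edge has treewidth ≥ 1, and G has the edge 2–0. Hence tw(G) = 1 exactly.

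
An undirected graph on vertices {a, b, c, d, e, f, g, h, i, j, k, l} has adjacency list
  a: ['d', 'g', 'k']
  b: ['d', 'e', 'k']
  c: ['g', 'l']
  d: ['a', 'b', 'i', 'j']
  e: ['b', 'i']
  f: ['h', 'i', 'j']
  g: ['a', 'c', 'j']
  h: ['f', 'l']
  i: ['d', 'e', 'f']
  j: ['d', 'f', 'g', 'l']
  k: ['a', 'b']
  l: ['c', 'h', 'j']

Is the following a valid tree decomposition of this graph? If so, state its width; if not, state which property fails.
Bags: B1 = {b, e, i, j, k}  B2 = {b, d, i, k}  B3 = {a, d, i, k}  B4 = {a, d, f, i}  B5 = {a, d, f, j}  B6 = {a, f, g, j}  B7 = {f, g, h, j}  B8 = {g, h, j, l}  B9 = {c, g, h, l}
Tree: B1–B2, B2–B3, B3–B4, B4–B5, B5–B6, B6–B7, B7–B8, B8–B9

A tree decomposition must satisfy three properties: every vertex lies in some bag; for every edge, both endpoints lie together in some bag; and for every vertex, the bags containing it form a connected subtree. Here bags containing vertex j are not connected in the tree, so the decomposition is invalid.

No — bags containing vertex j are not connected in the tree.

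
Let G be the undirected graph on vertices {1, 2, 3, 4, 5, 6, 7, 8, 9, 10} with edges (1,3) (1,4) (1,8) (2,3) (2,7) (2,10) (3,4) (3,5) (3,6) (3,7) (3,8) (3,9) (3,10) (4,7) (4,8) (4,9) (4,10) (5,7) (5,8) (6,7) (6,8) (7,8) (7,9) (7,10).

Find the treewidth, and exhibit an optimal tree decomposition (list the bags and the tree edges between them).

Each bag holds 4 vertices, so the decomposition has width 3, which upper-bounds the treewidth. On the other hand G contains the 4-clique {1, 3, 4, 8}. A clique must lie in a single bag of any decomposition, so no decomposition can have width below 3. Combining the bounds, tw(G) = 3.

Treewidth 3.
One such decomposition:
Bags: B1 = {3, 4, 7, 10}  B2 = {3, 4, 7, 9}  B3 = {3, 4, 7, 8}  B4 = {2, 3, 7, 10}  B5 = {3, 5, 7, 8}  B6 = {3, 6, 7, 8}  B7 = {1, 3, 4, 8}
Tree: B1–B2, B2–B3, B1–B4, B3–B5, B5–B6, B3–B7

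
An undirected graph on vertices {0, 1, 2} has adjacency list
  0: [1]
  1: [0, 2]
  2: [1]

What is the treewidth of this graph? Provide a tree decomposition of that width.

Treewidth 1.
One such decomposition:
Bags: B1 = {0, 1}  B2 = {1, 2}
Tree: B1–B2

Every bag has size at most 2, so the width is 2 − 1 = 1 and tw(G) ≤ 1. Since G has at least one edge (e.g. 0–1), it is not an edgeless graph, so tw(G) ≥ 1. The upper and lower bounds meet at 1, so that is the treewidth.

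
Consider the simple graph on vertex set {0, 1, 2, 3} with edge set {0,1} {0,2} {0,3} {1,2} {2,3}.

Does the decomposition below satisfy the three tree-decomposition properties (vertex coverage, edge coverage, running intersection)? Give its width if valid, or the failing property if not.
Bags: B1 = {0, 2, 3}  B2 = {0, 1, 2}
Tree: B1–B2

Yes; width 2.

Every vertex of G appears in some bag (union = {0, 1, 2, 3}); every edge is covered by a bag; and for each vertex v the set of bags containing v is connected in the bag tree. The decomposition is therefore valid. The largest bag has 3 vertices, so the width is 2.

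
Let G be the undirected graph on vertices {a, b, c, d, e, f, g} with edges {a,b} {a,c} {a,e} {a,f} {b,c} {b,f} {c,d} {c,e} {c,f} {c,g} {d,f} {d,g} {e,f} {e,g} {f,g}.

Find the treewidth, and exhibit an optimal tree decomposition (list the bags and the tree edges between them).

The largest bag has 4 vertices, giving width 3; this decomposition certifies tw(G) ≤ 3. On the other hand G contains the 4-clique {c, d, f, g}. A clique must lie in a single bag of any decomposition, so no decomposition can have width below 3. The upper and lower bounds meet at 3, so that is the treewidth.

Treewidth 3.
One optimal decomposition is:
Bags: B1 = {a, c, e, f}  B2 = {c, e, f, g}  B3 = {a, b, c, f}  B4 = {c, d, f, g}
Tree: B1–B2, B1–B3, B2–B4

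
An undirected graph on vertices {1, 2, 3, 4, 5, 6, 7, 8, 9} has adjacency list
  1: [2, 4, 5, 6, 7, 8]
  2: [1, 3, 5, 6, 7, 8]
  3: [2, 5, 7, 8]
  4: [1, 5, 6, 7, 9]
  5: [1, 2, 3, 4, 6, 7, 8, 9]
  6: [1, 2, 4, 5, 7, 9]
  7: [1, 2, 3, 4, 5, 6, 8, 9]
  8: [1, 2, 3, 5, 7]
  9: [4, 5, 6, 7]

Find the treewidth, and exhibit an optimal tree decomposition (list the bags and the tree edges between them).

Each bag holds 5 vertices, so the decomposition has width 4, which upper-bounds the treewidth. On the other hand G contains the 5-clique {1, 2, 5, 7, 8}. A clique must lie in a single bag of any decomposition, so no decomposition can have width below 4. Hence tw(G) = 4 exactly.

Treewidth 4.
Bags: B1 = {1, 2, 5, 6, 7}  B2 = {1, 4, 5, 6, 7}  B3 = {1, 2, 5, 7, 8}  B4 = {4, 5, 6, 7, 9}  B5 = {2, 3, 5, 7, 8}
Tree: B1–B2, B1–B3, B2–B4, B3–B5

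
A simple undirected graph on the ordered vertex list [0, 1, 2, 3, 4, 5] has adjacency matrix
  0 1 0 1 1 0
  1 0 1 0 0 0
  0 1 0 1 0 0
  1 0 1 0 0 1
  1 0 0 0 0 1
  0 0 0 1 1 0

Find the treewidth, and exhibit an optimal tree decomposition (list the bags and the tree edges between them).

Every bag has size at most 3, so the width is 3 − 1 = 2 and tw(G) ≤ 2. The edges 5–4–0–3–5 form a cycle, so G is not a tree and its treewidth is at least 2. The upper and lower bounds meet at 2, so that is the treewidth.

Treewidth 2.
One optimal decomposition is:
Bags: B1 = {3, 4, 5}  B2 = {0, 3, 4}  B3 = {0, 2, 3}  B4 = {0, 1, 2}
Tree: B1–B2, B2–B3, B3–B4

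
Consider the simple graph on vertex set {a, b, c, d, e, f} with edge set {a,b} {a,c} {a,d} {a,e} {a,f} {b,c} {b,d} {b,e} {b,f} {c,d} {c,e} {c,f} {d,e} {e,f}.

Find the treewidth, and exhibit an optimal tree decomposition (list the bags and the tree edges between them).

Treewidth 4.
One optimal decomposition is:
Bags: B1 = {a, b, c, e, f}  B2 = {a, b, c, d, e}
Tree: B1–B2

Each bag holds 5 vertices, so the decomposition has width 4, which upper-bounds the treewidth. Conversely, {a, b, c, d, e} is a clique of size 5, and the vertices of any clique must share a bag in every tree decomposition; so some bag has ≥ 5 vertices and tw(G) ≥ 4. Hence tw(G) = 4 exactly.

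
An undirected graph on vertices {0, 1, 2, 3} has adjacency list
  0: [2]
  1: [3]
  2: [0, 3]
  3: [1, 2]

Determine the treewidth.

1

A width-1 tree decomposition is:
Bags: B1 = {1, 3}  B2 = {2, 3}  B3 = {0, 2}
Tree: B1–B2, B2–B3
The largest bag has 2 vertices, giving width 1; this decomposition certifies tw(G) ≤ 1. Since G has at least one edge (e.g. 1–3), it is not an edgeless graph, so tw(G) ≥ 1. Therefore the treewidth is 1.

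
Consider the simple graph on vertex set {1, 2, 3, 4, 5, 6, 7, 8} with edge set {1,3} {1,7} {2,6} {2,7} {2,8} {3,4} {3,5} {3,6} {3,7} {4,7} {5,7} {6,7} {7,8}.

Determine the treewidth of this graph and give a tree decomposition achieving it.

Treewidth 2.
One such decomposition:
Bags: B1 = {3, 6, 7}  B2 = {1, 3, 7}  B3 = {2, 6, 7}  B4 = {3, 5, 7}  B5 = {2, 7, 8}  B6 = {3, 4, 7}
Tree: B1–B2, B1–B3, B2–B4, B3–B5, B2–B6

The largest bag has 3 vertices, giving width 2; this decomposition certifies tw(G) ≤ 2. For the lower bound, the 3 vertices {2, 7, 8} are pairwise adjacent, and any tree decomposition puts a clique entirely inside one bag — forcing width ≥ 2. Therefore the treewidth is 2.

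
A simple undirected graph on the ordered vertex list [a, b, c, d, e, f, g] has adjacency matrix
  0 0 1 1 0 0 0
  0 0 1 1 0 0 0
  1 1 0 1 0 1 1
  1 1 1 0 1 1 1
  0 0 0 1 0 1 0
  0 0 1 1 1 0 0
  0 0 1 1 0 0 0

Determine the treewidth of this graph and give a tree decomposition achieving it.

Treewidth 2.
Bags: B1 = {d, e, f}  B2 = {c, d, f}  B3 = {b, c, d}  B4 = {c, d, g}  B5 = {a, c, d}
Tree: B1–B2, B2–B3, B3–B4, B2–B5

Every bag has size at most 3, so the width is 3 − 1 = 2 and tw(G) ≤ 2. Conversely, {d, e, f} is a clique of size 3, and the vertices of any clique must share a bag in every tree decomposition; so some bag has ≥ 3 vertices and tw(G) ≥ 2. The upper and lower bounds meet at 2, so that is the treewidth.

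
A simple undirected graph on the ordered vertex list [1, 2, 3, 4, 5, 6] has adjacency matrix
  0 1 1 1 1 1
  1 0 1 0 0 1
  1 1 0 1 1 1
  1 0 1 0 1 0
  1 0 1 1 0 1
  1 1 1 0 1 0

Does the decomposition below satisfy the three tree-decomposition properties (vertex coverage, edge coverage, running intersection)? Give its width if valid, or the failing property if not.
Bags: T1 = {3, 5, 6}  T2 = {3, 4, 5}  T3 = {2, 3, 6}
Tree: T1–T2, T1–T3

No — vertex 1 appears in no bag.

A tree decomposition must satisfy three properties: every vertex lies in some bag; for every edge, both endpoints lie together in some bag; and for every vertex, the bags containing it form a connected subtree. Here vertex 1 appears in no bag, so the decomposition is invalid.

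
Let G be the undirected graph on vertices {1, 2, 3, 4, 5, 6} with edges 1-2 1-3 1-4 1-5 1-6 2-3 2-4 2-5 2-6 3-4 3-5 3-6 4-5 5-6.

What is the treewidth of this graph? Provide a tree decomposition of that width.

The largest bag has 5 vertices, giving width 4; this decomposition certifies tw(G) ≤ 4. For the lower bound, the 5 vertices {1, 2, 3, 4, 5} are pairwise adjacent, and any tree decomposition puts a clique entirely inside one bag — forcing width ≥ 4. The upper and lower bounds meet at 4, so that is the treewidth.

Treewidth 4.
One such decomposition:
Bags: B1 = {1, 2, 3, 5, 6}  B2 = {1, 2, 3, 4, 5}
Tree: B1–B2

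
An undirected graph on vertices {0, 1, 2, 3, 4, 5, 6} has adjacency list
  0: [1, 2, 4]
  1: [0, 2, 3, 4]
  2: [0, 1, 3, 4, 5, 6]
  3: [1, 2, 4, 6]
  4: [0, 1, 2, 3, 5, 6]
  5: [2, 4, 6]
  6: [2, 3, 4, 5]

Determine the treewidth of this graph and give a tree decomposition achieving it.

Treewidth 3.
One such decomposition:
Bags: B1 = {2, 4, 5, 6}  B2 = {2, 3, 4, 6}  B3 = {1, 2, 3, 4}  B4 = {0, 1, 2, 4}
Tree: B1–B2, B2–B3, B3–B4

The largest bag has 4 vertices, giving width 3; this decomposition certifies tw(G) ≤ 3. For the lower bound, the 4 vertices {0, 1, 2, 4} are pairwise adjacent, and any tree decomposition puts a clique entirely inside one bag — forcing width ≥ 3. The upper and lower bounds meet at 3, so that is the treewidth.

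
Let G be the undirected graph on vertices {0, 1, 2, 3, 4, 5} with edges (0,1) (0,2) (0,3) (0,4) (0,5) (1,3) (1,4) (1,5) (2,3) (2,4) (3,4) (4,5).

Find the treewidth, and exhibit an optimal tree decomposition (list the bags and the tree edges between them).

Each bag holds 4 vertices, so the decomposition has width 3, which upper-bounds the treewidth. For the lower bound, the 4 vertices {0, 1, 3, 4} are pairwise adjacent, and any tree decomposition puts a clique entirely inside one bag — forcing width ≥ 3. Combining the bounds, tw(G) = 3.

Treewidth 3.
Bags: B1 = {0, 1, 3, 4}  B2 = {0, 1, 4, 5}  B3 = {0, 2, 3, 4}
Tree: B1–B2, B1–B3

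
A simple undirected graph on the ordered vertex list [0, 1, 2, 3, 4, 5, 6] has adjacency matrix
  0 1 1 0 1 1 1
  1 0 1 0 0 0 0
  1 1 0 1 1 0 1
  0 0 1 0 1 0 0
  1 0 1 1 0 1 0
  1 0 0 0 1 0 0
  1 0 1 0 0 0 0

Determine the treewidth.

2

A width-2 tree decomposition is:
Bags: B1 = {0, 1, 2}  B2 = {0, 2, 6}  B3 = {0, 2, 4}  B4 = {0, 4, 5}  B5 = {2, 3, 4}
Tree: B1–B2, B1–B3, B3–B4, B3–B5
Each bag holds 3 vertices, so the decomposition has width 2, which upper-bounds the treewidth. For the lower bound, the 3 vertices {0, 1, 2} are pairwise adjacent, and any tree decomposition puts a clique entirely inside one bag — forcing width ≥ 2. Combining the bounds, tw(G) = 2.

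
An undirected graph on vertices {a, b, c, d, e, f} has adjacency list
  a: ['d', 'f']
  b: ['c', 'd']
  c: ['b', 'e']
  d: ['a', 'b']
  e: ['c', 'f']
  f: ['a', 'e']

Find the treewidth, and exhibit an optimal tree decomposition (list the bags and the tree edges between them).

The largest bag has 3 vertices, giving width 2; this decomposition certifies tw(G) ≤ 2. For the lower bound, G contains the cycle d–a–f–e–c–b–d, so G is not a forest; only forests have treewidth ≤ 1, hence tw(G) ≥ 2. Hence tw(G) = 2 exactly.

Treewidth 2.
Bags: B1 = {a, d, f}  B2 = {d, e, f}  B3 = {c, d, e}  B4 = {b, c, d}
Tree: B1–B2, B2–B3, B3–B4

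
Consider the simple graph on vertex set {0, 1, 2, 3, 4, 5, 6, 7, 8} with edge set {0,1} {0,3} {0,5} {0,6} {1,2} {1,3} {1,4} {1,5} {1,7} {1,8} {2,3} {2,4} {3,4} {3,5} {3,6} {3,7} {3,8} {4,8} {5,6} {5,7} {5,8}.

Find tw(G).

A width-3 tree decomposition is:
Bags: B1 = {0, 1, 3, 5}  B2 = {1, 3, 5, 8}  B3 = {0, 3, 5, 6}  B4 = {1, 3, 5, 7}  B5 = {1, 3, 4, 8}  B6 = {1, 2, 3, 4}
Tree: B1–B2, B1–B3, B2–B4, B2–B5, B5–B6
Each bag holds 4 vertices, so the decomposition has width 3, which upper-bounds the treewidth. For the lower bound, the 4 vertices {1, 2, 3, 4} are pairwise adjacent, and any tree decomposition puts a clique entirely inside one bag — forcing width ≥ 3. The upper and lower bounds meet at 3, so that is the treewidth.

3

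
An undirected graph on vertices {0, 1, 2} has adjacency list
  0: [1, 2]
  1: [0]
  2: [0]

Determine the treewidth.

1

A width-1 tree decomposition is:
Bags: B1 = {0, 2}  B2 = {0, 1}
Tree: B1–B2
Every bag has size at most 2, so the width is 2 − 1 = 1 and tw(G) ≤ 1. Any graph with an edge has treewidth ≥ 1, and G has the edge 2–0. The upper and lower bounds meet at 1, so that is the treewidth.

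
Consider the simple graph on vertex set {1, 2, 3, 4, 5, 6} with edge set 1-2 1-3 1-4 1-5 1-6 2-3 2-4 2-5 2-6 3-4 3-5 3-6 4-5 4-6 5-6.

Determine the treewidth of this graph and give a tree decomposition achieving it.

Treewidth 5.
One such decomposition:
Bags: B1 = {1, 2, 3, 4, 5, 6}
Tree: (single bag)

With just one bag of size 6, the width is 6 − 1 = 5, so tw(G) ≤ 5. On the other hand G contains the 6-clique {1, 2, 3, 4, 5, 6}. A clique must lie in a single bag of any decomposition, so no decomposition can have width below 5. Therefore the treewidth is 5.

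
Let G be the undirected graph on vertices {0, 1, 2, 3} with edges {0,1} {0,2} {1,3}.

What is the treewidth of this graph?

A width-1 tree decomposition is:
Bags: B1 = {0, 1}  B2 = {1, 3}  B3 = {0, 2}
Tree: B1–B2, B1–B3
The largest bag has 2 vertices, giving width 1; this decomposition certifies tw(G) ≤ 1. Since G has at least one edge (e.g. 1–0), it is not an edgeless graph, so tw(G) ≥ 1. Therefore the treewidth is 1.

1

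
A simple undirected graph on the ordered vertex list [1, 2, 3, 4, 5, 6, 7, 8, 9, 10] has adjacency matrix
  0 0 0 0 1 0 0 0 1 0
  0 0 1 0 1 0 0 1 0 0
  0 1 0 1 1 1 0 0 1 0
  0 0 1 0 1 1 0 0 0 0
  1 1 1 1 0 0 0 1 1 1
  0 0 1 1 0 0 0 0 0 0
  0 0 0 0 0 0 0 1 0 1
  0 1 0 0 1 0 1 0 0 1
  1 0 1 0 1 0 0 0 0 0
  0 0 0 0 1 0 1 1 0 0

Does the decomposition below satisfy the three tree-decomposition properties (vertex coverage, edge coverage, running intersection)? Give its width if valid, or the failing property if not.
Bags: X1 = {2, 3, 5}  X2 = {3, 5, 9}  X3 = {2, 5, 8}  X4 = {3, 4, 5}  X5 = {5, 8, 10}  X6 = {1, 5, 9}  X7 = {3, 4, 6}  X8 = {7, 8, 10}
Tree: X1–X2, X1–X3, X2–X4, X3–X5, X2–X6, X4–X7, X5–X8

Checking the three conditions: (i) the bags cover all of {1, 2, 3, 4, 5, 6, 7, 8, 9, 10}; (ii) for each edge, some bag contains both endpoints; (iii) the bags containing any fixed vertex form a subtree. All hold, so the decomposition is valid with width 3 − 1 = 2.

Yes; width 2.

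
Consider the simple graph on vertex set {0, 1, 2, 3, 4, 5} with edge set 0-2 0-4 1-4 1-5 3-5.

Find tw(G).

1

A width-1 tree decomposition is:
Bags: B1 = {3, 5}  B2 = {1, 5}  B3 = {1, 4}  B4 = {0, 4}  B5 = {0, 2}
Tree: B1–B2, B2–B3, B3–B4, B4–B5
The largest bag has 2 vertices, giving width 1; this decomposition certifies tw(G) ≤ 1. G has an edge, so its treewidth is at least 1. Combining the bounds, tw(G) = 1.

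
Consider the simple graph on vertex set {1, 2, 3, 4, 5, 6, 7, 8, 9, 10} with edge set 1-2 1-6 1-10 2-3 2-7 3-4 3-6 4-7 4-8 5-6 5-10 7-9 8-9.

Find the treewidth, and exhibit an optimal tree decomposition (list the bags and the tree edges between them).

The largest bag has 3 vertices, giving width 2; this decomposition certifies tw(G) ≤ 2. Since 8–9–7–4–8 is a cycle in G, G is not acyclic. Forests are exactly the graphs of treewidth ≤ 1, so tw(G) ≥ 2. The upper and lower bounds meet at 2, so that is the treewidth.

Treewidth 2.
One such decomposition:
Bags: B1 = {4, 8, 9}  B2 = {4, 7, 9}  B3 = {3, 4, 7}  B4 = {2, 3, 7}  B5 = {2, 3, 6}  B6 = {1, 2, 6}  B7 = {1, 5, 6}  B8 = {1, 5, 10}
Tree: B1–B2, B2–B3, B3–B4, B4–B5, B5–B6, B6–B7, B7–B8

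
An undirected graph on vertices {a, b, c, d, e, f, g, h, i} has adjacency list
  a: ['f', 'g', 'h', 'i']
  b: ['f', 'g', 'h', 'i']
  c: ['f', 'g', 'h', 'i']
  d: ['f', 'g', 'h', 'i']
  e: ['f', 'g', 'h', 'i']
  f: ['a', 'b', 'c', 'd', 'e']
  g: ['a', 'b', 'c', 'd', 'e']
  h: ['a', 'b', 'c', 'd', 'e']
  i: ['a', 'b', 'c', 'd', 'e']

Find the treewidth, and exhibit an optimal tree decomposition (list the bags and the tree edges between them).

Each bag holds 5 vertices, so the decomposition has width 4, which upper-bounds the treewidth. For the lower bound: the 5 vertex sets {b,f}, {a,h}, {c,g}, {i}, {e} are disjoint, each induces a connected subgraph, and every pair is joined by at least one edge of G. Contracting each set to a single vertex therefore yields K_{5} as a minor, and since treewidth is minor-monotone, tw(G) ≥ tw(K_{5}) = 4. Therefore the treewidth is 4.

Treewidth 4.
One optimal decomposition is:
Bags: B1 = {b, f, g, h, i}  B2 = {a, f, g, h, i}  B3 = {c, f, g, h, i}  B4 = {e, f, g, h, i}  B5 = {d, f, g, h, i}
Tree: B1–B2, B2–B3, B3–B4, B4–B5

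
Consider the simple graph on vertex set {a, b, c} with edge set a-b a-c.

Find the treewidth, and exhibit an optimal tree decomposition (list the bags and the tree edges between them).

Treewidth 1.
One such decomposition:
Bags: B1 = {a, c}  B2 = {a, b}
Tree: B1–B2

Every bag has size at most 2, so the width is 2 − 1 = 1 and tw(G) ≤ 1. G has an edge, so its treewidth is at least 1. Therefore the treewidth is 1.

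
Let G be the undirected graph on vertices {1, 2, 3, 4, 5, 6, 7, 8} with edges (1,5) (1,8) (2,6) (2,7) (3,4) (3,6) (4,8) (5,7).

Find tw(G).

A width-2 tree decomposition is:
Bags: B1 = {1, 5, 7}  B2 = {1, 7, 8}  B3 = {4, 7, 8}  B4 = {3, 4, 7}  B5 = {3, 6, 7}  B6 = {2, 6, 7}
Tree: B1–B2, B2–B3, B3–B4, B4–B5, B5–B6
Every bag has size at most 3, so the width is 3 − 1 = 2 and tw(G) ≤ 2. For the lower bound, G contains the cycle 7–5–1–8–4–3–6–2–7, so G is not a forest; only forests have treewidth ≤ 1, hence tw(G) ≥ 2. Hence tw(G) = 2 exactly.

2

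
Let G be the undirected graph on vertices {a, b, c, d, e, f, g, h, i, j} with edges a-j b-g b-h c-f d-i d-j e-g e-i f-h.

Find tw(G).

A width-1 tree decomposition is:
Bags: B1 = {a, j}  B2 = {d, j}  B3 = {d, i}  B4 = {e, i}  B5 = {e, g}  B6 = {b, g}  B7 = {b, h}  B8 = {f, h}  B9 = {c, f}
Tree: B1–B2, B2–B3, B3–B4, B4–B5, B5–B6, B6–B7, B7–B8, B8–B9
Every bag has size at most 2, so the width is 2 − 1 = 1 and tw(G) ≤ 1. Any graph with an edge has treewidth ≥ 1, and G has the edge a–j. The upper and lower bounds meet at 1, so that is the treewidth.

1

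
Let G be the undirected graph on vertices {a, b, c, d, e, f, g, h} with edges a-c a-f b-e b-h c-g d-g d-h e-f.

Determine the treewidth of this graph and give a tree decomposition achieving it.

Treewidth 2.
Bags: B1 = {c, d, g}  B2 = {a, c, d}  B3 = {a, d, f}  B4 = {d, e, f}  B5 = {b, d, e}  B6 = {b, d, h}
Tree: B1–B2, B2–B3, B3–B4, B4–B5, B5–B6

The largest bag has 3 vertices, giving width 2; this decomposition certifies tw(G) ≤ 2. For the lower bound, G contains the cycle d–g–c–a–f–e–b–h–d, so G is not a forest; only forests have treewidth ≤ 1, hence tw(G) ≥ 2. Therefore the treewidth is 2.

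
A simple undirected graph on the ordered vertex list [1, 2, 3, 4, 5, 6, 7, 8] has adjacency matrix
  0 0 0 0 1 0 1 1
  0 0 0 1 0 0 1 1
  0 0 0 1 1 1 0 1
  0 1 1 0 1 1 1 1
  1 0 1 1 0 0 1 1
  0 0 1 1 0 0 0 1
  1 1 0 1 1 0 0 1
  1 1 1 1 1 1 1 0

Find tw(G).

A width-3 tree decomposition is:
Bags: B1 = {1, 5, 7, 8}  B2 = {4, 5, 7, 8}  B3 = {3, 4, 5, 8}  B4 = {2, 4, 7, 8}  B5 = {3, 4, 6, 8}
Tree: B1–B2, B2–B3, B2–B4, B3–B5
Each bag holds 4 vertices, so the decomposition has width 3, which upper-bounds the treewidth. On the other hand G contains the 4-clique {1, 5, 7, 8}. A clique must lie in a single bag of any decomposition, so no decomposition can have width below 3. Combining the bounds, tw(G) = 3.

3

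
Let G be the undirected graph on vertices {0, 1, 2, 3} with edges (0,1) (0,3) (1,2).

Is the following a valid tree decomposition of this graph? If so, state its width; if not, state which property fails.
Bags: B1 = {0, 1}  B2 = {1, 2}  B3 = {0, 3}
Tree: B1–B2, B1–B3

Yes; width 1.

Vertex coverage: the bags together contain {0, 1, 2, 3}, the full vertex set. Edge coverage: each edge of G has both endpoints in at least one bag. Running intersection: for every vertex, the bags containing it form a connected subtree. All three properties hold, so this is a valid tree decomposition of width max|bag| − 1 = 1, and hence tw(G) ≤ 1.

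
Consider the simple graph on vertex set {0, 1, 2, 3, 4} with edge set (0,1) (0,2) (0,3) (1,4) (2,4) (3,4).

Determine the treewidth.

A width-2 tree decomposition is:
Bags: B1 = {0, 3, 4}  B2 = {0, 1, 4}  B3 = {0, 2, 4}
Tree: B1–B2, B2–B3
Every bag has size at most 3, so the width is 3 − 1 = 2 and tw(G) ≤ 2. The edges 4–3–0–1–4 form a cycle, so G is not a tree and its treewidth is at least 2. Therefore the treewidth is 2.

2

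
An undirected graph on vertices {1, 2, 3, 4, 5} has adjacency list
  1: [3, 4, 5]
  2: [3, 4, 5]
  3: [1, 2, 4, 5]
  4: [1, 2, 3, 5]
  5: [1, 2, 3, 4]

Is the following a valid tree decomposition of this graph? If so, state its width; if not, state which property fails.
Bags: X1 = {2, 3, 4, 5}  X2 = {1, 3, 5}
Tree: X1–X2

A tree decomposition must satisfy three properties: every vertex lies in some bag; for every edge, both endpoints lie together in some bag; and for every vertex, the bags containing it form a connected subtree. Here edge (4,1) lies in no bag, so the decomposition is invalid.

No — edge (4,1) lies in no bag.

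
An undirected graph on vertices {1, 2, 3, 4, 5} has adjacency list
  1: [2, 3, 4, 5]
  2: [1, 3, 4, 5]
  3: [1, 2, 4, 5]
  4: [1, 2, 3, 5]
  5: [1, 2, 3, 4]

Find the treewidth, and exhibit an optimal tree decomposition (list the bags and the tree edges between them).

Treewidth 4.
One optimal decomposition is:
Bags: B1 = {1, 2, 3, 4, 5}
Tree: (single bag)

With just one bag of size 5, the width is 5 − 1 = 4, so tw(G) ≤ 4. For the lower bound, the 5 vertices {1, 2, 3, 4, 5} are pairwise adjacent, and any tree decomposition puts a clique entirely inside one bag — forcing width ≥ 4. Therefore the treewidth is 4.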